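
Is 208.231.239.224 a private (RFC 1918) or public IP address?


RFC 1918 private ranges:
  10.0.0.0/8 (10.0.0.0 - 10.255.255.255)
  172.16.0.0/12 (172.16.0.0 - 172.31.255.255)
  192.168.0.0/16 (192.168.0.0 - 192.168.255.255)
Public (not in any RFC 1918 range)


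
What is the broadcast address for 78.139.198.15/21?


Network: 78.139.192.0/21
Host bits = 11
Set all host bits to 1:
Broadcast: 78.139.199.255


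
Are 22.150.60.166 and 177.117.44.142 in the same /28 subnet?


Mask: 255.255.255.240
22.150.60.166 AND mask = 22.150.60.160
177.117.44.142 AND mask = 177.117.44.128
No, different subnets (22.150.60.160 vs 177.117.44.128)


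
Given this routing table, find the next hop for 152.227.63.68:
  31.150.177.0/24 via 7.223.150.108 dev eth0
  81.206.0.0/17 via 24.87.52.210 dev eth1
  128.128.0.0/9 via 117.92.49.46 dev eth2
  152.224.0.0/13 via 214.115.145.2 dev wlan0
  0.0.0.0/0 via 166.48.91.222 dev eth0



Longest prefix match for 152.227.63.68:
  /24 31.150.177.0: no
  /17 81.206.0.0: no
  /9 128.128.0.0: no
  /13 152.224.0.0: MATCH
  /0 0.0.0.0: MATCH
Selected: next-hop 214.115.145.2 via wlan0 (matched /13)


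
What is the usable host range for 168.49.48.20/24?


Network: 168.49.48.0
Broadcast: 168.49.48.255
First usable = network + 1
Last usable = broadcast - 1
Range: 168.49.48.1 to 168.49.48.254


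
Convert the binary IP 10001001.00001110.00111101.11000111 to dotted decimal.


10001001 = 137
00001110 = 14
00111101 = 61
11000111 = 199
IP: 137.14.61.199


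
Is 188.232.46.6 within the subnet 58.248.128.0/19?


Subnet network: 58.248.128.0
Test IP AND mask: 188.232.32.0
No, 188.232.46.6 is not in 58.248.128.0/19


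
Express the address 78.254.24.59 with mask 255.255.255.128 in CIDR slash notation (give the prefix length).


Binary: 11111111.11111111.11111111.10000000
Count leading 1s
Prefix: /25


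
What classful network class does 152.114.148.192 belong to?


First octet: 152
Binary: 10011000
10xxxxxx -> Class B (128-191)
Class B, default mask 255.255.0.0 (/16)


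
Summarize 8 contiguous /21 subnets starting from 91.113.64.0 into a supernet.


Original prefix: /21
Number of subnets: 8 = 2^3
New prefix = 21 - 3 = 18
Supernet: 91.113.64.0/18


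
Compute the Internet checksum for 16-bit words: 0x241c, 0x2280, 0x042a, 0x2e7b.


Sum all words (with carry folding):
+ 0x241c = 0x241c
+ 0x2280 = 0x469c
+ 0x042a = 0x4ac6
+ 0x2e7b = 0x7941
One's complement: ~0x7941
Checksum = 0x86be


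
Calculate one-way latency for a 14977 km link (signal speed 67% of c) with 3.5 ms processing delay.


Speed = 0.67 * 3e5 km/s = 201000 km/s
Propagation delay = 14977 / 201000 = 0.0745 s = 74.5124 ms
Processing delay = 3.5 ms
Total one-way latency = 78.0124 ms


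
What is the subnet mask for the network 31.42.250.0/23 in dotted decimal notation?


/23 means 23 network bits, 9 host bits
Binary: 11111111111111111111111000000000
Mask: 255.255.254.0


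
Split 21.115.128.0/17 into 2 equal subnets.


New prefix = 17 + 1 = 18
Each subnet has 16384 addresses
  21.115.128.0/18
  21.115.192.0/18
Subnets: 21.115.128.0/18, 21.115.192.0/18


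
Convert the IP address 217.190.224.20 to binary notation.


217 = 11011001
190 = 10111110
224 = 11100000
20 = 00010100
Binary: 11011001.10111110.11100000.00010100


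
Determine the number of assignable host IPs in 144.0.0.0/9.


Host bits = 32 - 9 = 23
Total addresses = 2^23 = 8388608
Usable = total - 2 (network and broadcast)
Usable hosts: 8388606


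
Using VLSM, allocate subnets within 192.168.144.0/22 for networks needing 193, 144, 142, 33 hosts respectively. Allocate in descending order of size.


193 hosts -> /24 (254 usable): 192.168.144.0/24
144 hosts -> /24 (254 usable): 192.168.145.0/24
142 hosts -> /24 (254 usable): 192.168.146.0/24
33 hosts -> /26 (62 usable): 192.168.147.0/26
Allocation: 192.168.144.0/24 (193 hosts, 254 usable); 192.168.145.0/24 (144 hosts, 254 usable); 192.168.146.0/24 (142 hosts, 254 usable); 192.168.147.0/26 (33 hosts, 62 usable)


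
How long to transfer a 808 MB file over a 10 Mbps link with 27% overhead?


Effective throughput = 10 * (1 - 27/100) = 7.3 Mbps
File size in Mb = 808 * 8 = 6464 Mb
Time = 6464 / 7.3
Time = 885.4795 seconds


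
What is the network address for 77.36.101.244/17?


IP:   01001101.00100100.01100101.11110100
Mask: 11111111.11111111.10000000.00000000
AND operation:
Net:  01001101.00100100.00000000.00000000
Network: 77.36.0.0/17


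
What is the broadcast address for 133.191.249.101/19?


Network: 133.191.224.0/19
Host bits = 13
Set all host bits to 1:
Broadcast: 133.191.255.255


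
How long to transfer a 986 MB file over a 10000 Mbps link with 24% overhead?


Effective throughput = 10000 * (1 - 24/100) = 7600 Mbps
File size in Mb = 986 * 8 = 7888 Mb
Time = 7888 / 7600
Time = 1.0379 seconds


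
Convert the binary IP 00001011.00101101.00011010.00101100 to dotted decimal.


00001011 = 11
00101101 = 45
00011010 = 26
00101100 = 44
IP: 11.45.26.44


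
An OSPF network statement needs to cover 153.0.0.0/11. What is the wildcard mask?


Subnet mask: 255.224.0.0
Wildcard = 255.255.255.255 - subnet mask
255 - 255 = 0
255 - 224 = 31
255 - 0 = 255
255 - 0 = 255
Wildcard: 0.31.255.255


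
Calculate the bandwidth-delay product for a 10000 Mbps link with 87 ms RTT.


BDP = bandwidth * RTT
= 10000 Mbps * 87 ms
= 10000 * 1e6 * 87 / 1000 bits
= 870000000 bits
= 108750000 bytes
= 106201.1719 KB
BDP = 870000000 bits (108750000 bytes)


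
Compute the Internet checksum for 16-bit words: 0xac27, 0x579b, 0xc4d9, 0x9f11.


Sum all words (with carry folding):
+ 0xac27 = 0xac27
+ 0x579b = 0x03c3
+ 0xc4d9 = 0xc89c
+ 0x9f11 = 0x67ae
One's complement: ~0x67ae
Checksum = 0x9851


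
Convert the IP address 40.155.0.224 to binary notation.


40 = 00101000
155 = 10011011
0 = 00000000
224 = 11100000
Binary: 00101000.10011011.00000000.11100000


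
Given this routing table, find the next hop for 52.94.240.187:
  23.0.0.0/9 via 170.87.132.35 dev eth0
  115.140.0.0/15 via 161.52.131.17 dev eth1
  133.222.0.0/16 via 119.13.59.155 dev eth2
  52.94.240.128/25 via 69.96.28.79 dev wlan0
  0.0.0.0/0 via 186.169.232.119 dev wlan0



Longest prefix match for 52.94.240.187:
  /9 23.0.0.0: no
  /15 115.140.0.0: no
  /16 133.222.0.0: no
  /25 52.94.240.128: MATCH
  /0 0.0.0.0: MATCH
Selected: next-hop 69.96.28.79 via wlan0 (matched /25)


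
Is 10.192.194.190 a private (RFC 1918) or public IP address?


RFC 1918 private ranges:
  10.0.0.0/8 (10.0.0.0 - 10.255.255.255)
  172.16.0.0/12 (172.16.0.0 - 172.31.255.255)
  192.168.0.0/16 (192.168.0.0 - 192.168.255.255)
Private (in 10.0.0.0/8)


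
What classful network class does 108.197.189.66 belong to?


First octet: 108
Binary: 01101100
0xxxxxxx -> Class A (1-126)
Class A, default mask 255.0.0.0 (/8)


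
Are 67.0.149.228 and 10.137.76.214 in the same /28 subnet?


Mask: 255.255.255.240
67.0.149.228 AND mask = 67.0.149.224
10.137.76.214 AND mask = 10.137.76.208
No, different subnets (67.0.149.224 vs 10.137.76.208)


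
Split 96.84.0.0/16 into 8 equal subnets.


New prefix = 16 + 3 = 19
Each subnet has 8192 addresses
  96.84.0.0/19
  96.84.32.0/19
  96.84.64.0/19
  96.84.96.0/19
  96.84.128.0/19
  96.84.160.0/19
  96.84.192.0/19
  96.84.224.0/19
Subnets: 96.84.0.0/19, 96.84.32.0/19, 96.84.64.0/19, 96.84.96.0/19, 96.84.128.0/19, 96.84.160.0/19, 96.84.192.0/19, 96.84.224.0/19


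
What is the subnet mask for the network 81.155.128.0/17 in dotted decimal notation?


/17 means 17 network bits, 15 host bits
Binary: 11111111111111111000000000000000
Mask: 255.255.128.0


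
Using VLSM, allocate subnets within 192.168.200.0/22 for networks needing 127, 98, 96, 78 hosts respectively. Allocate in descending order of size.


127 hosts -> /24 (254 usable): 192.168.200.0/24
98 hosts -> /25 (126 usable): 192.168.201.0/25
96 hosts -> /25 (126 usable): 192.168.201.128/25
78 hosts -> /25 (126 usable): 192.168.202.0/25
Allocation: 192.168.200.0/24 (127 hosts, 254 usable); 192.168.201.0/25 (98 hosts, 126 usable); 192.168.201.128/25 (96 hosts, 126 usable); 192.168.202.0/25 (78 hosts, 126 usable)


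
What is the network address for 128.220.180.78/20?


IP:   10000000.11011100.10110100.01001110
Mask: 11111111.11111111.11110000.00000000
AND operation:
Net:  10000000.11011100.10110000.00000000
Network: 128.220.176.0/20


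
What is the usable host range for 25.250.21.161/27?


Network: 25.250.21.160
Broadcast: 25.250.21.191
First usable = network + 1
Last usable = broadcast - 1
Range: 25.250.21.161 to 25.250.21.190


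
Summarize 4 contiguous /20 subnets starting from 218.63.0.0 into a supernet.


Original prefix: /20
Number of subnets: 4 = 2^2
New prefix = 20 - 2 = 18
Supernet: 218.63.0.0/18


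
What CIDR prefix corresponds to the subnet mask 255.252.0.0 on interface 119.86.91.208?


Binary: 11111111.11111100.00000000.00000000
Count leading 1s
Prefix: /14


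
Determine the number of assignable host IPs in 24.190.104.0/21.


Host bits = 32 - 21 = 11
Total addresses = 2^11 = 2048
Usable = total - 2 (network and broadcast)
Usable hosts: 2046


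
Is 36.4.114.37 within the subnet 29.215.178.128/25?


Subnet network: 29.215.178.128
Test IP AND mask: 36.4.114.0
No, 36.4.114.37 is not in 29.215.178.128/25


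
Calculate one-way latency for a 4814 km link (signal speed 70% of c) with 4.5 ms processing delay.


Speed = 0.7 * 3e5 km/s = 210000 km/s
Propagation delay = 4814 / 210000 = 0.0229 s = 22.9238 ms
Processing delay = 4.5 ms
Total one-way latency = 27.4238 ms


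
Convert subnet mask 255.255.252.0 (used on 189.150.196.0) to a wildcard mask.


Subnet mask: 255.255.252.0
Wildcard = 255.255.255.255 - subnet mask
255 - 255 = 0
255 - 255 = 0
255 - 252 = 3
255 - 0 = 255
Wildcard: 0.0.3.255


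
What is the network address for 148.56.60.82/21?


IP:   10010100.00111000.00111100.01010010
Mask: 11111111.11111111.11111000.00000000
AND operation:
Net:  10010100.00111000.00111000.00000000
Network: 148.56.56.0/21


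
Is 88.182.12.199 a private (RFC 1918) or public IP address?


RFC 1918 private ranges:
  10.0.0.0/8 (10.0.0.0 - 10.255.255.255)
  172.16.0.0/12 (172.16.0.0 - 172.31.255.255)
  192.168.0.0/16 (192.168.0.0 - 192.168.255.255)
Public (not in any RFC 1918 range)


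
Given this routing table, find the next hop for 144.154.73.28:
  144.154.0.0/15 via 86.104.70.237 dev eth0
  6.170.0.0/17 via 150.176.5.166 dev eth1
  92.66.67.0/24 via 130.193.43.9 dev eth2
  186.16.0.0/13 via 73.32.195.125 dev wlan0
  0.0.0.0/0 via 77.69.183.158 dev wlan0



Longest prefix match for 144.154.73.28:
  /15 144.154.0.0: MATCH
  /17 6.170.0.0: no
  /24 92.66.67.0: no
  /13 186.16.0.0: no
  /0 0.0.0.0: MATCH
Selected: next-hop 86.104.70.237 via eth0 (matched /15)


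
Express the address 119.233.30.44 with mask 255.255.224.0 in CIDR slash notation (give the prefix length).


Binary: 11111111.11111111.11100000.00000000
Count leading 1s
Prefix: /19


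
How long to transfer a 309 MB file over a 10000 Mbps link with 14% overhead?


Effective throughput = 10000 * (1 - 14/100) = 8600 Mbps
File size in Mb = 309 * 8 = 2472 Mb
Time = 2472 / 8600
Time = 0.2874 seconds


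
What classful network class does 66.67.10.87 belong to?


First octet: 66
Binary: 01000010
0xxxxxxx -> Class A (1-126)
Class A, default mask 255.0.0.0 (/8)


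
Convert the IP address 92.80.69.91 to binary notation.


92 = 01011100
80 = 01010000
69 = 01000101
91 = 01011011
Binary: 01011100.01010000.01000101.01011011


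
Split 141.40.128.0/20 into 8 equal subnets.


New prefix = 20 + 3 = 23
Each subnet has 512 addresses
  141.40.128.0/23
  141.40.130.0/23
  141.40.132.0/23
  141.40.134.0/23
  141.40.136.0/23
  141.40.138.0/23
  141.40.140.0/23
  141.40.142.0/23
Subnets: 141.40.128.0/23, 141.40.130.0/23, 141.40.132.0/23, 141.40.134.0/23, 141.40.136.0/23, 141.40.138.0/23, 141.40.140.0/23, 141.40.142.0/23


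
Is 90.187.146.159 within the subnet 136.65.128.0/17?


Subnet network: 136.65.128.0
Test IP AND mask: 90.187.128.0
No, 90.187.146.159 is not in 136.65.128.0/17


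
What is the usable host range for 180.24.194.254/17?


Network: 180.24.128.0
Broadcast: 180.24.255.255
First usable = network + 1
Last usable = broadcast - 1
Range: 180.24.128.1 to 180.24.255.254


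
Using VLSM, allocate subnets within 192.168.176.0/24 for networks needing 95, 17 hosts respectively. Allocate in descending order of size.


95 hosts -> /25 (126 usable): 192.168.176.0/25
17 hosts -> /27 (30 usable): 192.168.176.128/27
Allocation: 192.168.176.0/25 (95 hosts, 126 usable); 192.168.176.128/27 (17 hosts, 30 usable)


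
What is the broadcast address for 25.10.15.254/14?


Network: 25.8.0.0/14
Host bits = 18
Set all host bits to 1:
Broadcast: 25.11.255.255


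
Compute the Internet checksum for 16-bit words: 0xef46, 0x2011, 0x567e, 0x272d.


Sum all words (with carry folding):
+ 0xef46 = 0xef46
+ 0x2011 = 0x0f58
+ 0x567e = 0x65d6
+ 0x272d = 0x8d03
One's complement: ~0x8d03
Checksum = 0x72fc


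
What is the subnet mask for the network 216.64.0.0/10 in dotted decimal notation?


/10 means 10 network bits, 22 host bits
Binary: 11111111110000000000000000000000
Mask: 255.192.0.0


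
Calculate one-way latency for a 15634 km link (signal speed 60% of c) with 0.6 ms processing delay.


Speed = 0.6 * 3e5 km/s = 180000 km/s
Propagation delay = 15634 / 180000 = 0.0869 s = 86.8556 ms
Processing delay = 0.6 ms
Total one-way latency = 87.4556 ms


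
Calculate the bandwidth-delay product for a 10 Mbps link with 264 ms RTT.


BDP = bandwidth * RTT
= 10 Mbps * 264 ms
= 10 * 1e6 * 264 / 1000 bits
= 2640000 bits
= 330000 bytes
= 322.2656 KB
BDP = 2640000 bits (330000 bytes)


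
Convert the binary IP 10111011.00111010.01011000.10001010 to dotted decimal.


10111011 = 187
00111010 = 58
01011000 = 88
10001010 = 138
IP: 187.58.88.138


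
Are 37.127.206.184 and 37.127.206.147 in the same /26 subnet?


Mask: 255.255.255.192
37.127.206.184 AND mask = 37.127.206.128
37.127.206.147 AND mask = 37.127.206.128
Yes, same subnet (37.127.206.128)


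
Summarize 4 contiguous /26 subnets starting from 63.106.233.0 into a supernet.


Original prefix: /26
Number of subnets: 4 = 2^2
New prefix = 26 - 2 = 24
Supernet: 63.106.233.0/24


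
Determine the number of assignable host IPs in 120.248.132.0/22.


Host bits = 32 - 22 = 10
Total addresses = 2^10 = 1024
Usable = total - 2 (network and broadcast)
Usable hosts: 1022


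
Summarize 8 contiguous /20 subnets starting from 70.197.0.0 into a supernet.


Original prefix: /20
Number of subnets: 8 = 2^3
New prefix = 20 - 3 = 17
Supernet: 70.197.0.0/17


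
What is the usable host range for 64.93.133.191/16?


Network: 64.93.0.0
Broadcast: 64.93.255.255
First usable = network + 1
Last usable = broadcast - 1
Range: 64.93.0.1 to 64.93.255.254


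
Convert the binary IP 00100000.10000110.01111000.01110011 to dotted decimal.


00100000 = 32
10000110 = 134
01111000 = 120
01110011 = 115
IP: 32.134.120.115


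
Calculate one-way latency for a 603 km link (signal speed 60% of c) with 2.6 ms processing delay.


Speed = 0.6 * 3e5 km/s = 180000 km/s
Propagation delay = 603 / 180000 = 0.0034 s = 3.35 ms
Processing delay = 2.6 ms
Total one-way latency = 5.95 ms


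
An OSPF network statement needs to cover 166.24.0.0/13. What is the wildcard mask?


Subnet mask: 255.248.0.0
Wildcard = 255.255.255.255 - subnet mask
255 - 255 = 0
255 - 248 = 7
255 - 0 = 255
255 - 0 = 255
Wildcard: 0.7.255.255


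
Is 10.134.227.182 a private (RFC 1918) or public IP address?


RFC 1918 private ranges:
  10.0.0.0/8 (10.0.0.0 - 10.255.255.255)
  172.16.0.0/12 (172.16.0.0 - 172.31.255.255)
  192.168.0.0/16 (192.168.0.0 - 192.168.255.255)
Private (in 10.0.0.0/8)


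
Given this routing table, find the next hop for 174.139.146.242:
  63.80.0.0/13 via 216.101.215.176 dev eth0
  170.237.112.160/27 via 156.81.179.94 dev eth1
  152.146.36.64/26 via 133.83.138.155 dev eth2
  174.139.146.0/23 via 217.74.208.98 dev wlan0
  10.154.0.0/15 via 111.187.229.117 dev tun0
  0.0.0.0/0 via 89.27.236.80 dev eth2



Longest prefix match for 174.139.146.242:
  /13 63.80.0.0: no
  /27 170.237.112.160: no
  /26 152.146.36.64: no
  /23 174.139.146.0: MATCH
  /15 10.154.0.0: no
  /0 0.0.0.0: MATCH
Selected: next-hop 217.74.208.98 via wlan0 (matched /23)


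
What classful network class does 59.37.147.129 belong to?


First octet: 59
Binary: 00111011
0xxxxxxx -> Class A (1-126)
Class A, default mask 255.0.0.0 (/8)


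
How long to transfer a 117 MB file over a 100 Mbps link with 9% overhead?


Effective throughput = 100 * (1 - 9/100) = 91 Mbps
File size in Mb = 117 * 8 = 936 Mb
Time = 936 / 91
Time = 10.2857 seconds


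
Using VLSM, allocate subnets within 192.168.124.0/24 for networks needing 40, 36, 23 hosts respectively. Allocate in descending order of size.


40 hosts -> /26 (62 usable): 192.168.124.0/26
36 hosts -> /26 (62 usable): 192.168.124.64/26
23 hosts -> /27 (30 usable): 192.168.124.128/27
Allocation: 192.168.124.0/26 (40 hosts, 62 usable); 192.168.124.64/26 (36 hosts, 62 usable); 192.168.124.128/27 (23 hosts, 30 usable)


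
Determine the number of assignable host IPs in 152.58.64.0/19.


Host bits = 32 - 19 = 13
Total addresses = 2^13 = 8192
Usable = total - 2 (network and broadcast)
Usable hosts: 8190


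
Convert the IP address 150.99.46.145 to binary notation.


150 = 10010110
99 = 01100011
46 = 00101110
145 = 10010001
Binary: 10010110.01100011.00101110.10010001


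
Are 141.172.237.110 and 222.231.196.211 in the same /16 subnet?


Mask: 255.255.0.0
141.172.237.110 AND mask = 141.172.0.0
222.231.196.211 AND mask = 222.231.0.0
No, different subnets (141.172.0.0 vs 222.231.0.0)


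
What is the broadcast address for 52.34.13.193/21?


Network: 52.34.8.0/21
Host bits = 11
Set all host bits to 1:
Broadcast: 52.34.15.255


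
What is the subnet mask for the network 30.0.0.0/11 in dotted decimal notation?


/11 means 11 network bits, 21 host bits
Binary: 11111111111000000000000000000000
Mask: 255.224.0.0


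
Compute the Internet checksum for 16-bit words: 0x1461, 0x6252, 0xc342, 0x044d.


Sum all words (with carry folding):
+ 0x1461 = 0x1461
+ 0x6252 = 0x76b3
+ 0xc342 = 0x39f6
+ 0x044d = 0x3e43
One's complement: ~0x3e43
Checksum = 0xc1bc


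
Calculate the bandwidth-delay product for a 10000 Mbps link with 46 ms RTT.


BDP = bandwidth * RTT
= 10000 Mbps * 46 ms
= 10000 * 1e6 * 46 / 1000 bits
= 460000000 bits
= 57500000 bytes
= 56152.3438 KB
BDP = 460000000 bits (57500000 bytes)


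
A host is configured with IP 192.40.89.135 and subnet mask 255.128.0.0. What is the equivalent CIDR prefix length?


Binary: 11111111.10000000.00000000.00000000
Count leading 1s
Prefix: /9


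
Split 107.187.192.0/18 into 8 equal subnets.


New prefix = 18 + 3 = 21
Each subnet has 2048 addresses
  107.187.192.0/21
  107.187.200.0/21
  107.187.208.0/21
  107.187.216.0/21
  107.187.224.0/21
  107.187.232.0/21
  107.187.240.0/21
  107.187.248.0/21
Subnets: 107.187.192.0/21, 107.187.200.0/21, 107.187.208.0/21, 107.187.216.0/21, 107.187.224.0/21, 107.187.232.0/21, 107.187.240.0/21, 107.187.248.0/21


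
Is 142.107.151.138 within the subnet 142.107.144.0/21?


Subnet network: 142.107.144.0
Test IP AND mask: 142.107.144.0
Yes, 142.107.151.138 is in 142.107.144.0/21


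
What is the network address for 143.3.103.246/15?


IP:   10001111.00000011.01100111.11110110
Mask: 11111111.11111110.00000000.00000000
AND operation:
Net:  10001111.00000010.00000000.00000000
Network: 143.2.0.0/15


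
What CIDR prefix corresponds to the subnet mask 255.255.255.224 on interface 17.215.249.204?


Binary: 11111111.11111111.11111111.11100000
Count leading 1s
Prefix: /27


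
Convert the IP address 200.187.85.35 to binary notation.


200 = 11001000
187 = 10111011
85 = 01010101
35 = 00100011
Binary: 11001000.10111011.01010101.00100011


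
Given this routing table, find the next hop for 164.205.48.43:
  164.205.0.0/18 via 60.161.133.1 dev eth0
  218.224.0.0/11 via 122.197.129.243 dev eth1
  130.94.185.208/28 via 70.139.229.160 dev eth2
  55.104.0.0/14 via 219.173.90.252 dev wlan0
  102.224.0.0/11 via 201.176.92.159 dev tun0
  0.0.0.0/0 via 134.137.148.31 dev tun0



Longest prefix match for 164.205.48.43:
  /18 164.205.0.0: MATCH
  /11 218.224.0.0: no
  /28 130.94.185.208: no
  /14 55.104.0.0: no
  /11 102.224.0.0: no
  /0 0.0.0.0: MATCH
Selected: next-hop 60.161.133.1 via eth0 (matched /18)


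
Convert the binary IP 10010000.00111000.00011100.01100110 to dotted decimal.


10010000 = 144
00111000 = 56
00011100 = 28
01100110 = 102
IP: 144.56.28.102


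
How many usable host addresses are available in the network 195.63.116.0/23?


Host bits = 32 - 23 = 9
Total addresses = 2^9 = 512
Usable = total - 2 (network and broadcast)
Usable hosts: 510


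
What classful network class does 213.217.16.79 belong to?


First octet: 213
Binary: 11010101
110xxxxx -> Class C (192-223)
Class C, default mask 255.255.255.0 (/24)


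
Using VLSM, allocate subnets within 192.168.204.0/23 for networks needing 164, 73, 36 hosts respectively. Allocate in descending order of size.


164 hosts -> /24 (254 usable): 192.168.204.0/24
73 hosts -> /25 (126 usable): 192.168.205.0/25
36 hosts -> /26 (62 usable): 192.168.205.128/26
Allocation: 192.168.204.0/24 (164 hosts, 254 usable); 192.168.205.0/25 (73 hosts, 126 usable); 192.168.205.128/26 (36 hosts, 62 usable)


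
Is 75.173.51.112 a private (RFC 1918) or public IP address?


RFC 1918 private ranges:
  10.0.0.0/8 (10.0.0.0 - 10.255.255.255)
  172.16.0.0/12 (172.16.0.0 - 172.31.255.255)
  192.168.0.0/16 (192.168.0.0 - 192.168.255.255)
Public (not in any RFC 1918 range)


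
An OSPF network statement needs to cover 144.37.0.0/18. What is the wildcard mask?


Subnet mask: 255.255.192.0
Wildcard = 255.255.255.255 - subnet mask
255 - 255 = 0
255 - 255 = 0
255 - 192 = 63
255 - 0 = 255
Wildcard: 0.0.63.255


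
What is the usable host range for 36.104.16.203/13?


Network: 36.104.0.0
Broadcast: 36.111.255.255
First usable = network + 1
Last usable = broadcast - 1
Range: 36.104.0.1 to 36.111.255.254


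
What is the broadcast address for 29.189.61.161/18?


Network: 29.189.0.0/18
Host bits = 14
Set all host bits to 1:
Broadcast: 29.189.63.255


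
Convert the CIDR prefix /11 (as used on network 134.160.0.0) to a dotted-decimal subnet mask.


/11 means 11 network bits, 21 host bits
Binary: 11111111111000000000000000000000
Mask: 255.224.0.0


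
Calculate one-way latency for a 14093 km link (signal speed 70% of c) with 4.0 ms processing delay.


Speed = 0.7 * 3e5 km/s = 210000 km/s
Propagation delay = 14093 / 210000 = 0.0671 s = 67.1095 ms
Processing delay = 4.0 ms
Total one-way latency = 71.1095 ms


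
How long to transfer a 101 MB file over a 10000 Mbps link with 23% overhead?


Effective throughput = 10000 * (1 - 23/100) = 7700 Mbps
File size in Mb = 101 * 8 = 808 Mb
Time = 808 / 7700
Time = 0.1049 seconds


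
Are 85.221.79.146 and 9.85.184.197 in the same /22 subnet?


Mask: 255.255.252.0
85.221.79.146 AND mask = 85.221.76.0
9.85.184.197 AND mask = 9.85.184.0
No, different subnets (85.221.76.0 vs 9.85.184.0)


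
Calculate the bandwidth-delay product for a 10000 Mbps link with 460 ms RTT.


BDP = bandwidth * RTT
= 10000 Mbps * 460 ms
= 10000 * 1e6 * 460 / 1000 bits
= 4600000000 bits
= 575000000 bytes
= 561523.4375 KB
BDP = 4600000000 bits (575000000 bytes)


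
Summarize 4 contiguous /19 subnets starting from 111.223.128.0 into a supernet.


Original prefix: /19
Number of subnets: 4 = 2^2
New prefix = 19 - 2 = 17
Supernet: 111.223.128.0/17


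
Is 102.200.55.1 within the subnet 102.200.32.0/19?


Subnet network: 102.200.32.0
Test IP AND mask: 102.200.32.0
Yes, 102.200.55.1 is in 102.200.32.0/19


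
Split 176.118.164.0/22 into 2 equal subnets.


New prefix = 22 + 1 = 23
Each subnet has 512 addresses
  176.118.164.0/23
  176.118.166.0/23
Subnets: 176.118.164.0/23, 176.118.166.0/23


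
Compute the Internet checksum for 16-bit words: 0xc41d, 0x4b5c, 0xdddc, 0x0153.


Sum all words (with carry folding):
+ 0xc41d = 0xc41d
+ 0x4b5c = 0x0f7a
+ 0xdddc = 0xed56
+ 0x0153 = 0xeea9
One's complement: ~0xeea9
Checksum = 0x1156


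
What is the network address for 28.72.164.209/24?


IP:   00011100.01001000.10100100.11010001
Mask: 11111111.11111111.11111111.00000000
AND operation:
Net:  00011100.01001000.10100100.00000000
Network: 28.72.164.0/24


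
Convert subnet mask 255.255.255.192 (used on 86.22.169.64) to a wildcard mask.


Subnet mask: 255.255.255.192
Wildcard = 255.255.255.255 - subnet mask
255 - 255 = 0
255 - 255 = 0
255 - 255 = 0
255 - 192 = 63
Wildcard: 0.0.0.63


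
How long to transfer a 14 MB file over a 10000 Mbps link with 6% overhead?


Effective throughput = 10000 * (1 - 6/100) = 9400 Mbps
File size in Mb = 14 * 8 = 112 Mb
Time = 112 / 9400
Time = 0.0119 seconds


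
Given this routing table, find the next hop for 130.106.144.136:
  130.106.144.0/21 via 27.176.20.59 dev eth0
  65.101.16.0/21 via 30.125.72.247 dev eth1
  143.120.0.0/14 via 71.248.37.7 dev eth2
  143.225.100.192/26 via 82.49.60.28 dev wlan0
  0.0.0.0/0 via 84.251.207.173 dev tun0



Longest prefix match for 130.106.144.136:
  /21 130.106.144.0: MATCH
  /21 65.101.16.0: no
  /14 143.120.0.0: no
  /26 143.225.100.192: no
  /0 0.0.0.0: MATCH
Selected: next-hop 27.176.20.59 via eth0 (matched /21)


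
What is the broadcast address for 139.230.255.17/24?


Network: 139.230.255.0/24
Host bits = 8
Set all host bits to 1:
Broadcast: 139.230.255.255


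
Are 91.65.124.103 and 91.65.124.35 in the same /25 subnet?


Mask: 255.255.255.128
91.65.124.103 AND mask = 91.65.124.0
91.65.124.35 AND mask = 91.65.124.0
Yes, same subnet (91.65.124.0)


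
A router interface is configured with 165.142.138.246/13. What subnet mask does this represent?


/13 means 13 network bits, 19 host bits
Binary: 11111111111110000000000000000000
Mask: 255.248.0.0


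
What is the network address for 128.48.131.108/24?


IP:   10000000.00110000.10000011.01101100
Mask: 11111111.11111111.11111111.00000000
AND operation:
Net:  10000000.00110000.10000011.00000000
Network: 128.48.131.0/24


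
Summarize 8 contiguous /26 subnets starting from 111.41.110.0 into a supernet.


Original prefix: /26
Number of subnets: 8 = 2^3
New prefix = 26 - 3 = 23
Supernet: 111.41.110.0/23


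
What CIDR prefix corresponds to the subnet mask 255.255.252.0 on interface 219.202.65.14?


Binary: 11111111.11111111.11111100.00000000
Count leading 1s
Prefix: /22


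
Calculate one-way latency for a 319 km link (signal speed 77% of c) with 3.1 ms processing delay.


Speed = 0.77 * 3e5 km/s = 231000 km/s
Propagation delay = 319 / 231000 = 0.0014 s = 1.381 ms
Processing delay = 3.1 ms
Total one-way latency = 4.481 ms


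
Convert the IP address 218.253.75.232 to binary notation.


218 = 11011010
253 = 11111101
75 = 01001011
232 = 11101000
Binary: 11011010.11111101.01001011.11101000


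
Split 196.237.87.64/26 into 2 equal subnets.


New prefix = 26 + 1 = 27
Each subnet has 32 addresses
  196.237.87.64/27
  196.237.87.96/27
Subnets: 196.237.87.64/27, 196.237.87.96/27


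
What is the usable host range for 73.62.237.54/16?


Network: 73.62.0.0
Broadcast: 73.62.255.255
First usable = network + 1
Last usable = broadcast - 1
Range: 73.62.0.1 to 73.62.255.254


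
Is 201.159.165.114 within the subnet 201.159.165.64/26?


Subnet network: 201.159.165.64
Test IP AND mask: 201.159.165.64
Yes, 201.159.165.114 is in 201.159.165.64/26


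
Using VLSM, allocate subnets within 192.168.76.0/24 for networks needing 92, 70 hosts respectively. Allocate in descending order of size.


92 hosts -> /25 (126 usable): 192.168.76.0/25
70 hosts -> /25 (126 usable): 192.168.76.128/25
Allocation: 192.168.76.0/25 (92 hosts, 126 usable); 192.168.76.128/25 (70 hosts, 126 usable)


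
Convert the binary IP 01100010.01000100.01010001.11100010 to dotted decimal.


01100010 = 98
01000100 = 68
01010001 = 81
11100010 = 226
IP: 98.68.81.226


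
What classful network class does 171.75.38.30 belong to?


First octet: 171
Binary: 10101011
10xxxxxx -> Class B (128-191)
Class B, default mask 255.255.0.0 (/16)


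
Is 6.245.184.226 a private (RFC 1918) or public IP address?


RFC 1918 private ranges:
  10.0.0.0/8 (10.0.0.0 - 10.255.255.255)
  172.16.0.0/12 (172.16.0.0 - 172.31.255.255)
  192.168.0.0/16 (192.168.0.0 - 192.168.255.255)
Public (not in any RFC 1918 range)


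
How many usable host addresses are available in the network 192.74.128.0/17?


Host bits = 32 - 17 = 15
Total addresses = 2^15 = 32768
Usable = total - 2 (network and broadcast)
Usable hosts: 32766


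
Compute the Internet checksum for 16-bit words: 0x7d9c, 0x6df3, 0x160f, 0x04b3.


Sum all words (with carry folding):
+ 0x7d9c = 0x7d9c
+ 0x6df3 = 0xeb8f
+ 0x160f = 0x019f
+ 0x04b3 = 0x0652
One's complement: ~0x0652
Checksum = 0xf9ad


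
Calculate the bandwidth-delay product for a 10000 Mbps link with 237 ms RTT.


BDP = bandwidth * RTT
= 10000 Mbps * 237 ms
= 10000 * 1e6 * 237 / 1000 bits
= 2370000000 bits
= 296250000 bytes
= 289306.6406 KB
BDP = 2370000000 bits (296250000 bytes)


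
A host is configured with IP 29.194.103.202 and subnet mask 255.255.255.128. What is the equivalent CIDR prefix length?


Binary: 11111111.11111111.11111111.10000000
Count leading 1s
Prefix: /25


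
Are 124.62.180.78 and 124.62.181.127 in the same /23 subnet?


Mask: 255.255.254.0
124.62.180.78 AND mask = 124.62.180.0
124.62.181.127 AND mask = 124.62.180.0
Yes, same subnet (124.62.180.0)


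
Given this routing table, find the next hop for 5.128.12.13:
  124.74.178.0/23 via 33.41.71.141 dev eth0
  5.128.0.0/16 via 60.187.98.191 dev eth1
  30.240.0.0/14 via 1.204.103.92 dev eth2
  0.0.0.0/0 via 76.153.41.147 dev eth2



Longest prefix match for 5.128.12.13:
  /23 124.74.178.0: no
  /16 5.128.0.0: MATCH
  /14 30.240.0.0: no
  /0 0.0.0.0: MATCH
Selected: next-hop 60.187.98.191 via eth1 (matched /16)


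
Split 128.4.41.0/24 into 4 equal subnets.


New prefix = 24 + 2 = 26
Each subnet has 64 addresses
  128.4.41.0/26
  128.4.41.64/26
  128.4.41.128/26
  128.4.41.192/26
Subnets: 128.4.41.0/26, 128.4.41.64/26, 128.4.41.128/26, 128.4.41.192/26


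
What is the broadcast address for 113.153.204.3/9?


Network: 113.128.0.0/9
Host bits = 23
Set all host bits to 1:
Broadcast: 113.255.255.255


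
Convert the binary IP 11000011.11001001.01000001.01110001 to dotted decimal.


11000011 = 195
11001001 = 201
01000001 = 65
01110001 = 113
IP: 195.201.65.113


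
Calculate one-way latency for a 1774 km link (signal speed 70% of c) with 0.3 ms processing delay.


Speed = 0.7 * 3e5 km/s = 210000 km/s
Propagation delay = 1774 / 210000 = 0.0084 s = 8.4476 ms
Processing delay = 0.3 ms
Total one-way latency = 8.7476 ms


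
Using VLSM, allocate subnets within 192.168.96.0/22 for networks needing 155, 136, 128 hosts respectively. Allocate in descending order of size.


155 hosts -> /24 (254 usable): 192.168.96.0/24
136 hosts -> /24 (254 usable): 192.168.97.0/24
128 hosts -> /24 (254 usable): 192.168.98.0/24
Allocation: 192.168.96.0/24 (155 hosts, 254 usable); 192.168.97.0/24 (136 hosts, 254 usable); 192.168.98.0/24 (128 hosts, 254 usable)


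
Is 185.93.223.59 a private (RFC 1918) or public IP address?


RFC 1918 private ranges:
  10.0.0.0/8 (10.0.0.0 - 10.255.255.255)
  172.16.0.0/12 (172.16.0.0 - 172.31.255.255)
  192.168.0.0/16 (192.168.0.0 - 192.168.255.255)
Public (not in any RFC 1918 range)


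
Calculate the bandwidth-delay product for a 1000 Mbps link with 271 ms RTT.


BDP = bandwidth * RTT
= 1000 Mbps * 271 ms
= 1000 * 1e6 * 271 / 1000 bits
= 271000000 bits
= 33875000 bytes
= 33081.0547 KB
BDP = 271000000 bits (33875000 bytes)


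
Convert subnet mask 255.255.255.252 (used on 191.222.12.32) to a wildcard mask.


Subnet mask: 255.255.255.252
Wildcard = 255.255.255.255 - subnet mask
255 - 255 = 0
255 - 255 = 0
255 - 255 = 0
255 - 252 = 3
Wildcard: 0.0.0.3


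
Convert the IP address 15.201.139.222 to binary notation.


15 = 00001111
201 = 11001001
139 = 10001011
222 = 11011110
Binary: 00001111.11001001.10001011.11011110


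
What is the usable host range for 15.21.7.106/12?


Network: 15.16.0.0
Broadcast: 15.31.255.255
First usable = network + 1
Last usable = broadcast - 1
Range: 15.16.0.1 to 15.31.255.254


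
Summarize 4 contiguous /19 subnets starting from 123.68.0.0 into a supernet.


Original prefix: /19
Number of subnets: 4 = 2^2
New prefix = 19 - 2 = 17
Supernet: 123.68.0.0/17


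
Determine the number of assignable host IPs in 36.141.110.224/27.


Host bits = 32 - 27 = 5
Total addresses = 2^5 = 32
Usable = total - 2 (network and broadcast)
Usable hosts: 30


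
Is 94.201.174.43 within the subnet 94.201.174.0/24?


Subnet network: 94.201.174.0
Test IP AND mask: 94.201.174.0
Yes, 94.201.174.43 is in 94.201.174.0/24


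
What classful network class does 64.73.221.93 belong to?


First octet: 64
Binary: 01000000
0xxxxxxx -> Class A (1-126)
Class A, default mask 255.0.0.0 (/8)


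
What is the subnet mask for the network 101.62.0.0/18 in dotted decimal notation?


/18 means 18 network bits, 14 host bits
Binary: 11111111111111111100000000000000
Mask: 255.255.192.0


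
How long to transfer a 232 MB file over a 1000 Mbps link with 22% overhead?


Effective throughput = 1000 * (1 - 22/100) = 780 Mbps
File size in Mb = 232 * 8 = 1856 Mb
Time = 1856 / 780
Time = 2.3795 seconds


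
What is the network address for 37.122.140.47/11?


IP:   00100101.01111010.10001100.00101111
Mask: 11111111.11100000.00000000.00000000
AND operation:
Net:  00100101.01100000.00000000.00000000
Network: 37.96.0.0/11


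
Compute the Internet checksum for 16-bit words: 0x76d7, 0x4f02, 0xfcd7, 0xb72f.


Sum all words (with carry folding):
+ 0x76d7 = 0x76d7
+ 0x4f02 = 0xc5d9
+ 0xfcd7 = 0xc2b1
+ 0xb72f = 0x79e1
One's complement: ~0x79e1
Checksum = 0x861e


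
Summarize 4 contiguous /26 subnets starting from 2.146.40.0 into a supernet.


Original prefix: /26
Number of subnets: 4 = 2^2
New prefix = 26 - 2 = 24
Supernet: 2.146.40.0/24


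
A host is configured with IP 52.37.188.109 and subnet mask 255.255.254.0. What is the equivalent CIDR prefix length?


Binary: 11111111.11111111.11111110.00000000
Count leading 1s
Prefix: /23


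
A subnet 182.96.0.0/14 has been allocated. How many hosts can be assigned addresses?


Host bits = 32 - 14 = 18
Total addresses = 2^18 = 262144
Usable = total - 2 (network and broadcast)
Usable hosts: 262142


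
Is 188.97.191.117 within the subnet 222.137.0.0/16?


Subnet network: 222.137.0.0
Test IP AND mask: 188.97.0.0
No, 188.97.191.117 is not in 222.137.0.0/16


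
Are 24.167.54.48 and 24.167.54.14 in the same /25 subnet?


Mask: 255.255.255.128
24.167.54.48 AND mask = 24.167.54.0
24.167.54.14 AND mask = 24.167.54.0
Yes, same subnet (24.167.54.0)


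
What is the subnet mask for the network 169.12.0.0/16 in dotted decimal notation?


/16 means 16 network bits, 16 host bits
Binary: 11111111111111110000000000000000
Mask: 255.255.0.0


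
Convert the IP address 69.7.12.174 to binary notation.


69 = 01000101
7 = 00000111
12 = 00001100
174 = 10101110
Binary: 01000101.00000111.00001100.10101110


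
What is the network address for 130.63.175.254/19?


IP:   10000010.00111111.10101111.11111110
Mask: 11111111.11111111.11100000.00000000
AND operation:
Net:  10000010.00111111.10100000.00000000
Network: 130.63.160.0/19


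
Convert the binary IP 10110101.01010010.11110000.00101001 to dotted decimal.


10110101 = 181
01010010 = 82
11110000 = 240
00101001 = 41
IP: 181.82.240.41


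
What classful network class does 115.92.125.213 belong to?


First octet: 115
Binary: 01110011
0xxxxxxx -> Class A (1-126)
Class A, default mask 255.0.0.0 (/8)


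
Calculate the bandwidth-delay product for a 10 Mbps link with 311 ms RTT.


BDP = bandwidth * RTT
= 10 Mbps * 311 ms
= 10 * 1e6 * 311 / 1000 bits
= 3110000 bits
= 388750 bytes
= 379.6387 KB
BDP = 3110000 bits (388750 bytes)


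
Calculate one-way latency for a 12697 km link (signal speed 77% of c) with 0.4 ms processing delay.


Speed = 0.77 * 3e5 km/s = 231000 km/s
Propagation delay = 12697 / 231000 = 0.055 s = 54.9654 ms
Processing delay = 0.4 ms
Total one-way latency = 55.3654 ms


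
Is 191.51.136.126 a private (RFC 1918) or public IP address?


RFC 1918 private ranges:
  10.0.0.0/8 (10.0.0.0 - 10.255.255.255)
  172.16.0.0/12 (172.16.0.0 - 172.31.255.255)
  192.168.0.0/16 (192.168.0.0 - 192.168.255.255)
Public (not in any RFC 1918 range)


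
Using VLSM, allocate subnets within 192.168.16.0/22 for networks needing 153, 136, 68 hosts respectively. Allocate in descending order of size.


153 hosts -> /24 (254 usable): 192.168.16.0/24
136 hosts -> /24 (254 usable): 192.168.17.0/24
68 hosts -> /25 (126 usable): 192.168.18.0/25
Allocation: 192.168.16.0/24 (153 hosts, 254 usable); 192.168.17.0/24 (136 hosts, 254 usable); 192.168.18.0/25 (68 hosts, 126 usable)


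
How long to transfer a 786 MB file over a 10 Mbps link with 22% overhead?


Effective throughput = 10 * (1 - 22/100) = 7.8 Mbps
File size in Mb = 786 * 8 = 6288 Mb
Time = 6288 / 7.8
Time = 806.1538 seconds


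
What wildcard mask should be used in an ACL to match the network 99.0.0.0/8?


Subnet mask: 255.0.0.0
Wildcard = 255.255.255.255 - subnet mask
255 - 255 = 0
255 - 0 = 255
255 - 0 = 255
255 - 0 = 255
Wildcard: 0.255.255.255


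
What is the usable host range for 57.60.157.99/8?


Network: 57.0.0.0
Broadcast: 57.255.255.255
First usable = network + 1
Last usable = broadcast - 1
Range: 57.0.0.1 to 57.255.255.254


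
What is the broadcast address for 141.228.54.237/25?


Network: 141.228.54.128/25
Host bits = 7
Set all host bits to 1:
Broadcast: 141.228.54.255


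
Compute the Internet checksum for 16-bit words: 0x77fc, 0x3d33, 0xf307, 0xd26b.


Sum all words (with carry folding):
+ 0x77fc = 0x77fc
+ 0x3d33 = 0xb52f
+ 0xf307 = 0xa837
+ 0xd26b = 0x7aa3
One's complement: ~0x7aa3
Checksum = 0x855c


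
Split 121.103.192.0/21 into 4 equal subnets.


New prefix = 21 + 2 = 23
Each subnet has 512 addresses
  121.103.192.0/23
  121.103.194.0/23
  121.103.196.0/23
  121.103.198.0/23
Subnets: 121.103.192.0/23, 121.103.194.0/23, 121.103.196.0/23, 121.103.198.0/23


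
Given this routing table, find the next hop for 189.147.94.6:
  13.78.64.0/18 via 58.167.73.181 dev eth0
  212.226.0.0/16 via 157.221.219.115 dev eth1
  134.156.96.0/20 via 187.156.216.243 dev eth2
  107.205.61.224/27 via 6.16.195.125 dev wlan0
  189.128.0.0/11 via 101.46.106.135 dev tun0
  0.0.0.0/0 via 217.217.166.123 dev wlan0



Longest prefix match for 189.147.94.6:
  /18 13.78.64.0: no
  /16 212.226.0.0: no
  /20 134.156.96.0: no
  /27 107.205.61.224: no
  /11 189.128.0.0: MATCH
  /0 0.0.0.0: MATCH
Selected: next-hop 101.46.106.135 via tun0 (matched /11)


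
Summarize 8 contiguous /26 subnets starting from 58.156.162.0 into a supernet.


Original prefix: /26
Number of subnets: 8 = 2^3
New prefix = 26 - 3 = 23
Supernet: 58.156.162.0/23


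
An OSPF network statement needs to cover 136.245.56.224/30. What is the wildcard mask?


Subnet mask: 255.255.255.252
Wildcard = 255.255.255.255 - subnet mask
255 - 255 = 0
255 - 255 = 0
255 - 255 = 0
255 - 252 = 3
Wildcard: 0.0.0.3


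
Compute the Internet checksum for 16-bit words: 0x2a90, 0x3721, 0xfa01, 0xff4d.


Sum all words (with carry folding):
+ 0x2a90 = 0x2a90
+ 0x3721 = 0x61b1
+ 0xfa01 = 0x5bb3
+ 0xff4d = 0x5b01
One's complement: ~0x5b01
Checksum = 0xa4fe
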